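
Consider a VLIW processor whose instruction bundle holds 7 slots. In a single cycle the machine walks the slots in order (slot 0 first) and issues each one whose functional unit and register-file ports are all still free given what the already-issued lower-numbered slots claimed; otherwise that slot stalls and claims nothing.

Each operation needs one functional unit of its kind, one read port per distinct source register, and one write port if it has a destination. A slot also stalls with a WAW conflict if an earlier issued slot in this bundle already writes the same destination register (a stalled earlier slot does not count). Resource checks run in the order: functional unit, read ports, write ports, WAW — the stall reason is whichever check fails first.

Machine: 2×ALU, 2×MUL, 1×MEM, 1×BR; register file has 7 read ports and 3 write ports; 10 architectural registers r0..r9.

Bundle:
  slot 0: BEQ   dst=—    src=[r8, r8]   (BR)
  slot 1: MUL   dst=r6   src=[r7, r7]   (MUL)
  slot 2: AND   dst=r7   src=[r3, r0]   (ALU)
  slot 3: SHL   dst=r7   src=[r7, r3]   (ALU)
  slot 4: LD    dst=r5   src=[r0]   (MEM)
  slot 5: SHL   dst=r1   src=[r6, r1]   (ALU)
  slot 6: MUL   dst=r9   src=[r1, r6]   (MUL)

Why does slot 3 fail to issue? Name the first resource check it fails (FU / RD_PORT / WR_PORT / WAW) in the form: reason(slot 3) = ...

reason(slot 3) = WAW

slot 0 (BR): ISSUE — free A2,Mu2,Ld1,B0 rp6 wp3
slot 1 (MUL): ISSUE — free A2,Mu1,Ld1,B0 rp5 wp2
slot 2 (ALU): ISSUE — free A1,Mu1,Ld1,B0 rp3 wp1
slot 3 (ALU): stall WAW — free A1,Mu1,Ld1,B0 rp3 wp1
slot 4 (MEM): ISSUE — free A1,Mu1,Ld0,B0 rp2 wp0
slot 5 (ALU): stall WR_PORT — free A1,Mu1,Ld0,B0 rp2 wp0
slot 6 (MUL): stall WR_PORT — free A1,Mu1,Ld0,B0 rp2 wp0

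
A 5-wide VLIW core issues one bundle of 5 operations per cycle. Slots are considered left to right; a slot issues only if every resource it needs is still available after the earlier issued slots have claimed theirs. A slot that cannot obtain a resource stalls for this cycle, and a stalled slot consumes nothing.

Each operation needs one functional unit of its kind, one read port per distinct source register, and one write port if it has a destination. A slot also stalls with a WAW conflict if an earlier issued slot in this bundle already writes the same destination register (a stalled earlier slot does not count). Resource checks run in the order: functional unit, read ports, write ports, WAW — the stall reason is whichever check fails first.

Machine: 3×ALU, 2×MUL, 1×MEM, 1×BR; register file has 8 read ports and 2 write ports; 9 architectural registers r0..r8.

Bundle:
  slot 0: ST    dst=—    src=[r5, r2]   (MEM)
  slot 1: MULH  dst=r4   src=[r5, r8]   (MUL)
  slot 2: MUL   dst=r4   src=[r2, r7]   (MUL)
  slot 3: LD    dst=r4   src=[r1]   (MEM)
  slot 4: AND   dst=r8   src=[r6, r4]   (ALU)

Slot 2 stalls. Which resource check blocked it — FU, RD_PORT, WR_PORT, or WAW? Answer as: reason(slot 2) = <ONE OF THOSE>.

[0] MEM needs rd=2 wr=0: ok; after: ALU=3 MUL=2 MEM=0 BR=1, R=6, W=2
[1] MUL needs rd=2 wr=1: ok; after: ALU=3 MUL=1 MEM=0 BR=1, R=4, W=1
[2] MUL needs rd=2 wr=1: WAW; after: ALU=3 MUL=1 MEM=0 BR=1, R=4, W=1
[3] MEM needs rd=1 wr=1: FU; after: ALU=3 MUL=1 MEM=0 BR=1, R=4, W=1
[4] ALU needs rd=2 wr=1: ok; after: ALU=2 MUL=1 MEM=0 BR=1, R=2, W=0

reason(slot 2) = WAW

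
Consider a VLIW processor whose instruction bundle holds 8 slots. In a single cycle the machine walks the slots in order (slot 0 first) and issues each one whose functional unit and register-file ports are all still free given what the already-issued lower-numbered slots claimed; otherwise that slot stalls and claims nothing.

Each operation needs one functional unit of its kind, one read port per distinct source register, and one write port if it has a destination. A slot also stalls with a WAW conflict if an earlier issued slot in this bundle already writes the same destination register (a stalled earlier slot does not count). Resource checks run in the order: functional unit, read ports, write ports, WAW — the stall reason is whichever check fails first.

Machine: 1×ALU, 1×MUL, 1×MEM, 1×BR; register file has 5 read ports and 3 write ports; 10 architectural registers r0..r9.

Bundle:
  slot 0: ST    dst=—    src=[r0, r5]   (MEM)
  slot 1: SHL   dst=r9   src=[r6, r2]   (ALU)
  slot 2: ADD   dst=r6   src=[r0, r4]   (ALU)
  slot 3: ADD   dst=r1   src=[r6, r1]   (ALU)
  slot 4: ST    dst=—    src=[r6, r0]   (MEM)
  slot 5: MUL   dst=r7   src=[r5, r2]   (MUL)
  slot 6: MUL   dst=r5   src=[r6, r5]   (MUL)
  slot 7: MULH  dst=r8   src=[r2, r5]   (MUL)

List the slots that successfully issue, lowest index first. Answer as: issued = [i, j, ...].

issued = [0, 1]

(0) want 1×MEM +2rd +0wr — yes → AL1|MU1|ME0|BR1|rd3|wr3
(1) want 1×ALU +2rd +1wr — yes → AL0|MU1|ME0|BR1|rd1|wr2
(2) want 1×ALU +2rd +1wr — FU → AL0|MU1|ME0|BR1|rd1|wr2
(3) want 1×ALU +2rd +1wr — FU → AL0|MU1|ME0|BR1|rd1|wr2
(4) want 1×MEM +2rd +0wr — FU → AL0|MU1|ME0|BR1|rd1|wr2
(5) want 1×MUL +2rd +1wr — RD_PORT → AL0|MU1|ME0|BR1|rd1|wr2
(6) want 1×MUL +2rd +1wr — RD_PORT → AL0|MU1|ME0|BR1|rd1|wr2
(7) want 1×MUL +2rd +1wr — RD_PORT → AL0|MU1|ME0|BR1|rd1|wr2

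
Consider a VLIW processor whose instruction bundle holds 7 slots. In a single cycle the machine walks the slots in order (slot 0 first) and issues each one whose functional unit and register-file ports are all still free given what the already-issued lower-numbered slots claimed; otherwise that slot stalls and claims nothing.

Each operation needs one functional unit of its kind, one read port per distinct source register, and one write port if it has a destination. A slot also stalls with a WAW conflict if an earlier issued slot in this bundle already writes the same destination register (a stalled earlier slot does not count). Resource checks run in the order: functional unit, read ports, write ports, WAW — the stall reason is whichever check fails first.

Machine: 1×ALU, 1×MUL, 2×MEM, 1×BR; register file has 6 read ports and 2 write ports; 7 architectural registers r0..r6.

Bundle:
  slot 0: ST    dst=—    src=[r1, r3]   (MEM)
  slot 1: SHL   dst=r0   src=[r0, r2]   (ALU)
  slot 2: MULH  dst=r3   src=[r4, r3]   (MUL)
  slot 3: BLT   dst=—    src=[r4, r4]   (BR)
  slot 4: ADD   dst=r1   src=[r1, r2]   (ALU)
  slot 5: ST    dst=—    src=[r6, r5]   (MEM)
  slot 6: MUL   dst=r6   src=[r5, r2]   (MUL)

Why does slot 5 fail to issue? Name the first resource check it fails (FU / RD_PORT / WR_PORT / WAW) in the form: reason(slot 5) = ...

reason(slot 5) = RD_PORT

[0] MEM needs rd=2 wr=0: ok; after: ALU=1 MUL=1 MEM=1 BR=1, R=4, W=2
[1] ALU needs rd=2 wr=1: ok; after: ALU=0 MUL=1 MEM=1 BR=1, R=2, W=1
[2] MUL needs rd=2 wr=1: ok; after: ALU=0 MUL=0 MEM=1 BR=1, R=0, W=0
[3] BR needs rd=1 wr=0: RD_PORT; after: ALU=0 MUL=0 MEM=1 BR=1, R=0, W=0
[4] ALU needs rd=2 wr=1: FU; after: ALU=0 MUL=0 MEM=1 BR=1, R=0, W=0
[5] MEM needs rd=2 wr=0: RD_PORT; after: ALU=0 MUL=0 MEM=1 BR=1, R=0, W=0
[6] MUL needs rd=2 wr=1: FU; after: ALU=0 MUL=0 MEM=1 BR=1, R=0, W=0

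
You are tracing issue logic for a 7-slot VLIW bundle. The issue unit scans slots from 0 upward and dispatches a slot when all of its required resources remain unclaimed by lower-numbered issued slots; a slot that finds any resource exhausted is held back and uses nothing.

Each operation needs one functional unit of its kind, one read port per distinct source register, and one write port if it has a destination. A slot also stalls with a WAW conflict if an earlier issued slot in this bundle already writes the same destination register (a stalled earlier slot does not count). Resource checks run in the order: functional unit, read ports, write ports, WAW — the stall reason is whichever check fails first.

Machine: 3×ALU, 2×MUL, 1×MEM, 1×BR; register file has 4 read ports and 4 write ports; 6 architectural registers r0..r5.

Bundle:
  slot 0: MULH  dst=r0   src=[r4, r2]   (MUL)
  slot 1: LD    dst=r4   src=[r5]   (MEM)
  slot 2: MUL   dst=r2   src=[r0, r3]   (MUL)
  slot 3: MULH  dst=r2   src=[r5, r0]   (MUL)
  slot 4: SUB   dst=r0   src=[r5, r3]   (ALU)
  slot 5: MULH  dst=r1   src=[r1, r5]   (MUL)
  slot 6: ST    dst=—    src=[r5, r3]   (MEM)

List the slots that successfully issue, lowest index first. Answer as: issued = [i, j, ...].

slot 0 (MUL): ISSUE — free A3,Mu1,Ld1,B1 rp2 wp3
slot 1 (MEM): ISSUE — free A3,Mu1,Ld0,B1 rp1 wp2
slot 2 (MUL): stall RD_PORT — free A3,Mu1,Ld0,B1 rp1 wp2
slot 3 (MUL): stall RD_PORT — free A3,Mu1,Ld0,B1 rp1 wp2
slot 4 (ALU): stall RD_PORT — free A3,Mu1,Ld0,B1 rp1 wp2
slot 5 (MUL): stall RD_PORT — free A3,Mu1,Ld0,B1 rp1 wp2
slot 6 (MEM): stall FU — free A3,Mu1,Ld0,B1 rp1 wp2

issued = [0, 1]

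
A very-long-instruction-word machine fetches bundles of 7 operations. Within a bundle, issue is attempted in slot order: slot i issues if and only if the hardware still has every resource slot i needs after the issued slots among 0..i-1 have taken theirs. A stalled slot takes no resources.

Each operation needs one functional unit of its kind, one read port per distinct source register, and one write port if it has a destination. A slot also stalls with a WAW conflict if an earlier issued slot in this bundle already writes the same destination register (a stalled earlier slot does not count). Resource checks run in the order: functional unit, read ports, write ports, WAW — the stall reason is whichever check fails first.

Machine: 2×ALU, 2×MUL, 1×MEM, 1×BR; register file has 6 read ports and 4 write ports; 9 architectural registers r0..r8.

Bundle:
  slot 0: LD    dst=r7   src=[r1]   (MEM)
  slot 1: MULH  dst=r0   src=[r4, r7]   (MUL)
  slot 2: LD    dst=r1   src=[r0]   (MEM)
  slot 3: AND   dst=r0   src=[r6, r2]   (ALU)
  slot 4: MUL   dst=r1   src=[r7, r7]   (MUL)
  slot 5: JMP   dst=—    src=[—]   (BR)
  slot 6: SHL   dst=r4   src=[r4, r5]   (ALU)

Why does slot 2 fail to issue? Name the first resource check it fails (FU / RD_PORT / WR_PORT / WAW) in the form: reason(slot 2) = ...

(0) want 1×MEM +1rd +1wr — yes → AL2|MU2|ME0|BR1|rd5|wr3
(1) want 1×MUL +2rd +1wr — yes → AL2|MU1|ME0|BR1|rd3|wr2
(2) want 1×MEM +1rd +1wr — FU → AL2|MU1|ME0|BR1|rd3|wr2
(3) want 1×ALU +2rd +1wr — WAW → AL2|MU1|ME0|BR1|rd3|wr2
(4) want 1×MUL +1rd +1wr — yes → AL2|MU0|ME0|BR1|rd2|wr1
(5) want 1×BR +0rd +0wr — yes → AL2|MU0|ME0|BR0|rd2|wr1
(6) want 1×ALU +2rd +1wr — yes → AL1|MU0|ME0|BR0|rd0|wr0

reason(slot 2) = FU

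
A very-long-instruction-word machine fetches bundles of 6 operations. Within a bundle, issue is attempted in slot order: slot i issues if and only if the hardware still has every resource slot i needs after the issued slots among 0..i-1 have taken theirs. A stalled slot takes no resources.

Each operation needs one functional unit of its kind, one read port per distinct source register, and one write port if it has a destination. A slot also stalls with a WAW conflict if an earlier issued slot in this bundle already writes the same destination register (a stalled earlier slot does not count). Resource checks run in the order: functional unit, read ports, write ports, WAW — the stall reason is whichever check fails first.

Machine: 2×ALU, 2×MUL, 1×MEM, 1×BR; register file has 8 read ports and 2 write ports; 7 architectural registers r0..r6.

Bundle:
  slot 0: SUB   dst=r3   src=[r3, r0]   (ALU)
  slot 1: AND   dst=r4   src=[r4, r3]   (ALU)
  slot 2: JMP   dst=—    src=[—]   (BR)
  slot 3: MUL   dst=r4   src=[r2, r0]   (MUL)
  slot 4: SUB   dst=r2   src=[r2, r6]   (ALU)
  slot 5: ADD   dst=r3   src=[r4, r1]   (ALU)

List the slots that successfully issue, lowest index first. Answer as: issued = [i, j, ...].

#0 ALU src=r3,r0 dispatched  <A:1 Mu:2 Ld:1 B:1 rd:6 wr:1>
#1 ALU src=r4,r3 dispatched  <A:0 Mu:2 Ld:1 B:1 rd:4 wr:0>
#2 BR src=- dispatched  <A:0 Mu:2 Ld:1 B:0 rd:4 wr:0>
#3 MUL src=r2,r0 held:WR_PORT  <A:0 Mu:2 Ld:1 B:0 rd:4 wr:0>
#4 ALU src=r2,r6 held:FU  <A:0 Mu:2 Ld:1 B:0 rd:4 wr:0>
#5 ALU src=r4,r1 held:FU  <A:0 Mu:2 Ld:1 B:0 rd:4 wr:0>

issued = [0, 1, 2]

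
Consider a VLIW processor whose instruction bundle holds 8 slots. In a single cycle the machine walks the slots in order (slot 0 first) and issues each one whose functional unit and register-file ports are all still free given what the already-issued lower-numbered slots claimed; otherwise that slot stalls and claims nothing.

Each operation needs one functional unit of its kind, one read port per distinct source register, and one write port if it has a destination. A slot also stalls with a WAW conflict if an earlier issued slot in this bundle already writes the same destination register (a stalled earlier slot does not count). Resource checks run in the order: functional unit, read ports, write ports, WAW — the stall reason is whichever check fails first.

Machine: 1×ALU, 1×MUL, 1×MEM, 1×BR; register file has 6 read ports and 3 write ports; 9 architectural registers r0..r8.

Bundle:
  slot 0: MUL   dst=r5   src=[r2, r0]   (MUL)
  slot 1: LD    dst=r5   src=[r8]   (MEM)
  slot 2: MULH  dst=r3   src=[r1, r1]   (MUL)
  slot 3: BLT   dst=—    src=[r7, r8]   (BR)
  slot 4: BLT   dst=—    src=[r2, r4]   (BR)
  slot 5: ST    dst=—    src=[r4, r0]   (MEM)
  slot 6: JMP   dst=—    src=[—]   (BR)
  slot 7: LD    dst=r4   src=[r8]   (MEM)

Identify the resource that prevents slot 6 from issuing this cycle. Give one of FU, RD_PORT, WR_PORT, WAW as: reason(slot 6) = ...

  0. MUL→r5 ⇒ go  {1A/0Mu/1Ld/1B | 4r 2w}
  1. MEM→r5 ⇒ no(WAW)  {1A/0Mu/1Ld/1B | 4r 2w}
  2. MUL→r3 ⇒ no(FU)  {1A/0Mu/1Ld/1B | 4r 2w}
  3. BR ⇒ go  {1A/0Mu/1Ld/0B | 2r 2w}
  4. BR ⇒ no(FU)  {1A/0Mu/1Ld/0B | 2r 2w}
  5. MEM ⇒ go  {1A/0Mu/0Ld/0B | 0r 2w}
  6. BR ⇒ no(FU)  {1A/0Mu/0Ld/0B | 0r 2w}
  7. MEM→r4 ⇒ no(FU)  {1A/0Mu/0Ld/0B | 0r 2w}

reason(slot 6) = FU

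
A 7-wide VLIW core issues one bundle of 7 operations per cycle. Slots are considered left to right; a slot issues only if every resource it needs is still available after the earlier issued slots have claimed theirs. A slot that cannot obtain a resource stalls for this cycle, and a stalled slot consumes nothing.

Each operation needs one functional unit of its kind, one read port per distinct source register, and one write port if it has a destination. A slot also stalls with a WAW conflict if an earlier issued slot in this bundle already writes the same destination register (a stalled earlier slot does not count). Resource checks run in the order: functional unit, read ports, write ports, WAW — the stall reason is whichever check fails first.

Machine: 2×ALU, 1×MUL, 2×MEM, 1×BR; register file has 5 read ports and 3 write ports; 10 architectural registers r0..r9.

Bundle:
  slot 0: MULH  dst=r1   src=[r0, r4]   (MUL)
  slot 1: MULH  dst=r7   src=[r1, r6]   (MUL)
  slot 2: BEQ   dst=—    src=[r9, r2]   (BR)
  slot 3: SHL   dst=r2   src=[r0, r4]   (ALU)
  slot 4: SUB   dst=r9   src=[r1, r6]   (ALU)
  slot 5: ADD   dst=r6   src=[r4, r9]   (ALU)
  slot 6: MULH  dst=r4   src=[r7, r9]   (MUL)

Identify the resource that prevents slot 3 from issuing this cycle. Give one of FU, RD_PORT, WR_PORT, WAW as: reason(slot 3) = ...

#0 MUL src=r0,r4 dispatched  <A:2 Mu:0 Ld:2 B:1 rd:3 wr:2>
#1 MUL src=r1,r6 held:FU  <A:2 Mu:0 Ld:2 B:1 rd:3 wr:2>
#2 BR src=r9,r2 dispatched  <A:2 Mu:0 Ld:2 B:0 rd:1 wr:2>
#3 ALU src=r0,r4 held:RD_PORT  <A:2 Mu:0 Ld:2 B:0 rd:1 wr:2>
#4 ALU src=r1,r6 held:RD_PORT  <A:2 Mu:0 Ld:2 B:0 rd:1 wr:2>
#5 ALU src=r4,r9 held:RD_PORT  <A:2 Mu:0 Ld:2 B:0 rd:1 wr:2>
#6 MUL src=r7,r9 held:FU  <A:2 Mu:0 Ld:2 B:0 rd:1 wr:2>

reason(slot 3) = RD_PORT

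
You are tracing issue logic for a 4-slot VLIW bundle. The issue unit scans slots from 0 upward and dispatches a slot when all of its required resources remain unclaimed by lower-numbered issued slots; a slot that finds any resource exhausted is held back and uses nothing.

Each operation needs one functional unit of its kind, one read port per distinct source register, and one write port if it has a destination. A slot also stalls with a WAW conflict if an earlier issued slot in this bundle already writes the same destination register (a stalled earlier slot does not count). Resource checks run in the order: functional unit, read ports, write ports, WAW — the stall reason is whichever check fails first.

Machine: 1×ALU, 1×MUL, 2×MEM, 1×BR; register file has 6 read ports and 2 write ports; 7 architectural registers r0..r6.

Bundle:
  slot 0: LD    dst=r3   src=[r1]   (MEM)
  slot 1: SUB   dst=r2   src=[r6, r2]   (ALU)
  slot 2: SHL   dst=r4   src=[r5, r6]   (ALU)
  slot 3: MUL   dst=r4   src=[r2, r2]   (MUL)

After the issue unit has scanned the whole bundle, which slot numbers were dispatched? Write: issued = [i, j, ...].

slot 0 (MEM): ISSUE — free A1,Mu1,Ld1,B1 rp5 wp1
slot 1 (ALU): ISSUE — free A0,Mu1,Ld1,B1 rp3 wp0
slot 2 (ALU): stall FU — free A0,Mu1,Ld1,B1 rp3 wp0
slot 3 (MUL): stall WR_PORT — free A0,Mu1,Ld1,B1 rp3 wp0

issued = [0, 1]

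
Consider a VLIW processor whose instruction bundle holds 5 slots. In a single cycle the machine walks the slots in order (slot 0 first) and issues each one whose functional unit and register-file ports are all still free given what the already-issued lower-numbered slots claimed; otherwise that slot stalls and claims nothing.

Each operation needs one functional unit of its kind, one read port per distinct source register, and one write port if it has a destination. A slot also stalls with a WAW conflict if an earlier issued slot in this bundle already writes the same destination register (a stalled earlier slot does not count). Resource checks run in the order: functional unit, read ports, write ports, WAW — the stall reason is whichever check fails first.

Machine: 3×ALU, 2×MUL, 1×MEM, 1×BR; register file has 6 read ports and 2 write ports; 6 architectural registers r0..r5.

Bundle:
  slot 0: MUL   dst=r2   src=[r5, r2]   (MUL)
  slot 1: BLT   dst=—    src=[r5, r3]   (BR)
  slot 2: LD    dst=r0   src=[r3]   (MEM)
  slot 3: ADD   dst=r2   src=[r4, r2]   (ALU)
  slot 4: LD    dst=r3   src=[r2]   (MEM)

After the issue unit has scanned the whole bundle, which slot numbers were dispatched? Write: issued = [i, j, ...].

slot 0 (MUL): ISSUE — free A3,Mu1,Ld1,B1 rp4 wp1
slot 1 (BR): ISSUE — free A3,Mu1,Ld1,B0 rp2 wp1
slot 2 (MEM): ISSUE — free A3,Mu1,Ld0,B0 rp1 wp0
slot 3 (ALU): stall RD_PORT — free A3,Mu1,Ld0,B0 rp1 wp0
slot 4 (MEM): stall FU — free A3,Mu1,Ld0,B0 rp1 wp0

issued = [0, 1, 2]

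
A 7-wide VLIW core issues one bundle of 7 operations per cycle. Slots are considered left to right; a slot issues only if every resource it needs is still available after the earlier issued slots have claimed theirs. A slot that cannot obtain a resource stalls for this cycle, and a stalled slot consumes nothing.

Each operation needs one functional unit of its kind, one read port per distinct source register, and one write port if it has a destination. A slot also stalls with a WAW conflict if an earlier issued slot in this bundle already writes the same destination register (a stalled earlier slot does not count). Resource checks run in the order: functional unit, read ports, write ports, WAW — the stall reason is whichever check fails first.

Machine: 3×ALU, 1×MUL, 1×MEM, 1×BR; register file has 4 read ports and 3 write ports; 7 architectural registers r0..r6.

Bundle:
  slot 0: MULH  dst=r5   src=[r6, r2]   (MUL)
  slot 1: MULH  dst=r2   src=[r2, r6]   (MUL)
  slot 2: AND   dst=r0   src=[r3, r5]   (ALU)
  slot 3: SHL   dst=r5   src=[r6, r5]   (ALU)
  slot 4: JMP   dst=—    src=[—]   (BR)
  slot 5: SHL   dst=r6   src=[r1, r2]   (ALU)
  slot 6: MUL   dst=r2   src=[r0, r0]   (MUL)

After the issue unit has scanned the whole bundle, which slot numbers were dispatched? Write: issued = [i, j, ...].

issued = [0, 2, 4]

[0] MUL needs rd=2 wr=1: ok; after: ALU=3 MUL=0 MEM=1 BR=1, R=2, W=2
[1] MUL needs rd=2 wr=1: FU; after: ALU=3 MUL=0 MEM=1 BR=1, R=2, W=2
[2] ALU needs rd=2 wr=1: ok; after: ALU=2 MUL=0 MEM=1 BR=1, R=0, W=1
[3] ALU needs rd=2 wr=1: RD_PORT; after: ALU=2 MUL=0 MEM=1 BR=1, R=0, W=1
[4] BR needs rd=0 wr=0: ok; after: ALU=2 MUL=0 MEM=1 BR=0, R=0, W=1
[5] ALU needs rd=2 wr=1: RD_PORT; after: ALU=2 MUL=0 MEM=1 BR=0, R=0, W=1
[6] MUL needs rd=1 wr=1: FU; after: ALU=2 MUL=0 MEM=1 BR=0, R=0, W=1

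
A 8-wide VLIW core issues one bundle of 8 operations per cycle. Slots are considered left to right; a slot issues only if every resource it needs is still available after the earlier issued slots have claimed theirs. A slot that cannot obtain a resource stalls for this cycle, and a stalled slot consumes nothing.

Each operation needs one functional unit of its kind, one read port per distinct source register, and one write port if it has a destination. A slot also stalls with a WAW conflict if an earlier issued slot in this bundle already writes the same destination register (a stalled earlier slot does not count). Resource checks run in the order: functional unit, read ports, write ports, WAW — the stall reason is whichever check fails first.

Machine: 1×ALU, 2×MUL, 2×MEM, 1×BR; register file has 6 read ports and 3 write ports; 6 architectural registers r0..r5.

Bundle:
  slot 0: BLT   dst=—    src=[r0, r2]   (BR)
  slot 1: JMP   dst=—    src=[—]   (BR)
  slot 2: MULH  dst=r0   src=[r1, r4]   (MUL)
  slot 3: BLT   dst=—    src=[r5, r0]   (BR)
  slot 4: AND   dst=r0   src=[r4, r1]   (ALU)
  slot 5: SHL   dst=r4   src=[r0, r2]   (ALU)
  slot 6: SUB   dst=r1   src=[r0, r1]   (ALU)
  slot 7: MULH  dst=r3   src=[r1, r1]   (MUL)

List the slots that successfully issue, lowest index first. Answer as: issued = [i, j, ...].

issued = [0, 2, 5]

[0] BR needs rd=2 wr=0: ok; after: ALU=1 MUL=2 MEM=2 BR=0, R=4, W=3
[1] BR needs rd=0 wr=0: FU; after: ALU=1 MUL=2 MEM=2 BR=0, R=4, W=3
[2] MUL needs rd=2 wr=1: ok; after: ALU=1 MUL=1 MEM=2 BR=0, R=2, W=2
[3] BR needs rd=2 wr=0: FU; after: ALU=1 MUL=1 MEM=2 BR=0, R=2, W=2
[4] ALU needs rd=2 wr=1: WAW; after: ALU=1 MUL=1 MEM=2 BR=0, R=2, W=2
[5] ALU needs rd=2 wr=1: ok; after: ALU=0 MUL=1 MEM=2 BR=0, R=0, W=1
[6] ALU needs rd=2 wr=1: FU; after: ALU=0 MUL=1 MEM=2 BR=0, R=0, W=1
[7] MUL needs rd=1 wr=1: RD_PORT; after: ALU=0 MUL=1 MEM=2 BR=0, R=0, W=1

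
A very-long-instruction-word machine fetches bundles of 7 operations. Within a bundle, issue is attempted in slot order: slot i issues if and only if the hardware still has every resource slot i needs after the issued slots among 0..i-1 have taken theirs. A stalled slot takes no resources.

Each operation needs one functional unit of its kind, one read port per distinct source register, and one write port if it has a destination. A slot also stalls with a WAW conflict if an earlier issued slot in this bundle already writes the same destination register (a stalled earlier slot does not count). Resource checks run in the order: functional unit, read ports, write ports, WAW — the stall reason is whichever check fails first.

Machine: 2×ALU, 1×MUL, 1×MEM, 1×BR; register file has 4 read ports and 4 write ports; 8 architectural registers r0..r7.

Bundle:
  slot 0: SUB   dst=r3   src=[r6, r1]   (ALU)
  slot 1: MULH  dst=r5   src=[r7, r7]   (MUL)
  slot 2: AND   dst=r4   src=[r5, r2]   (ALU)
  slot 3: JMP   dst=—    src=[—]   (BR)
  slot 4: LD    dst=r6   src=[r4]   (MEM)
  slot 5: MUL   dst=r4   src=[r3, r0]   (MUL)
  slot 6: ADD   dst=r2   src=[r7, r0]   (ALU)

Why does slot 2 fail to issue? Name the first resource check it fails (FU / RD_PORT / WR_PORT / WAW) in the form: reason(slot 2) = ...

reason(slot 2) = RD_PORT

#0 ALU src=r6,r1 dispatched  <A:1 Mu:1 Ld:1 B:1 rd:2 wr:3>
#1 MUL src=r7,r7 dispatched  <A:1 Mu:0 Ld:1 B:1 rd:1 wr:2>
#2 ALU src=r5,r2 held:RD_PORT  <A:1 Mu:0 Ld:1 B:1 rd:1 wr:2>
#3 BR src=- dispatched  <A:1 Mu:0 Ld:1 B:0 rd:1 wr:2>
#4 MEM src=r4 dispatched  <A:1 Mu:0 Ld:0 B:0 rd:0 wr:1>
#5 MUL src=r3,r0 held:FU  <A:1 Mu:0 Ld:0 B:0 rd:0 wr:1>
#6 ALU src=r7,r0 held:RD_PORT  <A:1 Mu:0 Ld:0 B:0 rd:0 wr:1>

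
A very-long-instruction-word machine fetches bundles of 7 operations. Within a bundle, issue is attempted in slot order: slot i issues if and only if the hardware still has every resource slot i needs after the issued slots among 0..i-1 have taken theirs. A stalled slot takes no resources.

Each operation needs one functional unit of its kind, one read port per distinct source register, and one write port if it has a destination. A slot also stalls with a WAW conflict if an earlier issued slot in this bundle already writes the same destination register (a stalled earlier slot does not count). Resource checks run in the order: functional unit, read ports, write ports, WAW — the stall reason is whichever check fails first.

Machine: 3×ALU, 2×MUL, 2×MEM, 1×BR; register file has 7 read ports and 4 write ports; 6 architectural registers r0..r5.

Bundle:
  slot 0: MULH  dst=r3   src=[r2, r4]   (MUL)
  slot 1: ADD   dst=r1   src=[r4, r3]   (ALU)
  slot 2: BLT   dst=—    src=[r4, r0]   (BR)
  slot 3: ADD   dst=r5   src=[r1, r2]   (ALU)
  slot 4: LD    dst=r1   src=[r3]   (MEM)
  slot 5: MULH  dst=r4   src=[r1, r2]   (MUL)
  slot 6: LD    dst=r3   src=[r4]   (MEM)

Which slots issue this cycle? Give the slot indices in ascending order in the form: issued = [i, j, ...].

issued = [0, 1, 2]

[0] MUL needs rd=2 wr=1: ok; after: ALU=3 MUL=1 MEM=2 BR=1, R=5, W=3
[1] ALU needs rd=2 wr=1: ok; after: ALU=2 MUL=1 MEM=2 BR=1, R=3, W=2
[2] BR needs rd=2 wr=0: ok; after: ALU=2 MUL=1 MEM=2 BR=0, R=1, W=2
[3] ALU needs rd=2 wr=1: RD_PORT; after: ALU=2 MUL=1 MEM=2 BR=0, R=1, W=2
[4] MEM needs rd=1 wr=1: WAW; after: ALU=2 MUL=1 MEM=2 BR=0, R=1, W=2
[5] MUL needs rd=2 wr=1: RD_PORT; after: ALU=2 MUL=1 MEM=2 BR=0, R=1, W=2
[6] MEM needs rd=1 wr=1: WAW; after: ALU=2 MUL=1 MEM=2 BR=0, R=1, W=2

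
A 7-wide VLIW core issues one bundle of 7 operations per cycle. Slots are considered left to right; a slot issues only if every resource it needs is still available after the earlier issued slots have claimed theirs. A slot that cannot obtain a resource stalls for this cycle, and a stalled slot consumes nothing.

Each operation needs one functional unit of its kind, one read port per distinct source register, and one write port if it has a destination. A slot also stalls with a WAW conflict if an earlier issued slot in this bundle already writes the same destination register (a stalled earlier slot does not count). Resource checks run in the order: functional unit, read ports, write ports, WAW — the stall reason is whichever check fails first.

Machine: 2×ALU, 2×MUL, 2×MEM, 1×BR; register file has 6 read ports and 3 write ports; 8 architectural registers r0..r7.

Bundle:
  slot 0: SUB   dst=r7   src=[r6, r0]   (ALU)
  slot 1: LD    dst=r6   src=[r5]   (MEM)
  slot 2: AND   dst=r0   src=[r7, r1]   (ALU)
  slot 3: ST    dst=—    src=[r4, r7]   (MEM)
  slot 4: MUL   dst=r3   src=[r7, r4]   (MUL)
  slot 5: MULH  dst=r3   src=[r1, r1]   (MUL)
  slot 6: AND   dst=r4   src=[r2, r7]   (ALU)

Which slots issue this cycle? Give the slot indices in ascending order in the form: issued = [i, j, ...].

#0 ALU src=r6,r0 dispatched  <A:1 Mu:2 Ld:2 B:1 rd:4 wr:2>
#1 MEM src=r5 dispatched  <A:1 Mu:2 Ld:1 B:1 rd:3 wr:1>
#2 ALU src=r7,r1 dispatched  <A:0 Mu:2 Ld:1 B:1 rd:1 wr:0>
#3 MEM src=r4,r7 held:RD_PORT  <A:0 Mu:2 Ld:1 B:1 rd:1 wr:0>
#4 MUL src=r7,r4 held:RD_PORT  <A:0 Mu:2 Ld:1 B:1 rd:1 wr:0>
#5 MUL src=r1,r1 held:WR_PORT  <A:0 Mu:2 Ld:1 B:1 rd:1 wr:0>
#6 ALU src=r2,r7 held:FU  <A:0 Mu:2 Ld:1 B:1 rd:1 wr:0>

issued = [0, 1, 2]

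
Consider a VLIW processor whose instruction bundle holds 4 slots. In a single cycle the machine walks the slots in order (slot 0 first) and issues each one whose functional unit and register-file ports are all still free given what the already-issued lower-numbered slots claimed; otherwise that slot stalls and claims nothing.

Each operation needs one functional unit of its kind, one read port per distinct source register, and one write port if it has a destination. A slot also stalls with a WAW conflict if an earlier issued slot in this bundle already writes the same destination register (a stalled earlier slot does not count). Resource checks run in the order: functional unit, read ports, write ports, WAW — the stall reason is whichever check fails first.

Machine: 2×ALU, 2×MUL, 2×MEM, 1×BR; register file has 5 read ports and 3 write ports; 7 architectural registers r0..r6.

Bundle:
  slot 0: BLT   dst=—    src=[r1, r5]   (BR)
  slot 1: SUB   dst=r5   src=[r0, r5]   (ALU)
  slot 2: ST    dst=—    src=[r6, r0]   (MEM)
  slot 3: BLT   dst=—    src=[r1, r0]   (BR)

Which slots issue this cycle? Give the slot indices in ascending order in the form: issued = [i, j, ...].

issued = [0, 1]

(0) want 1×BR +2rd +0wr — yes → AL2|MU2|ME2|BR0|rd3|wr3
(1) want 1×ALU +2rd +1wr — yes → AL1|MU2|ME2|BR0|rd1|wr2
(2) want 1×MEM +2rd +0wr — RD_PORT → AL1|MU2|ME2|BR0|rd1|wr2
(3) want 1×BR +2rd +0wr — FU → AL1|MU2|ME2|BR0|rd1|wr2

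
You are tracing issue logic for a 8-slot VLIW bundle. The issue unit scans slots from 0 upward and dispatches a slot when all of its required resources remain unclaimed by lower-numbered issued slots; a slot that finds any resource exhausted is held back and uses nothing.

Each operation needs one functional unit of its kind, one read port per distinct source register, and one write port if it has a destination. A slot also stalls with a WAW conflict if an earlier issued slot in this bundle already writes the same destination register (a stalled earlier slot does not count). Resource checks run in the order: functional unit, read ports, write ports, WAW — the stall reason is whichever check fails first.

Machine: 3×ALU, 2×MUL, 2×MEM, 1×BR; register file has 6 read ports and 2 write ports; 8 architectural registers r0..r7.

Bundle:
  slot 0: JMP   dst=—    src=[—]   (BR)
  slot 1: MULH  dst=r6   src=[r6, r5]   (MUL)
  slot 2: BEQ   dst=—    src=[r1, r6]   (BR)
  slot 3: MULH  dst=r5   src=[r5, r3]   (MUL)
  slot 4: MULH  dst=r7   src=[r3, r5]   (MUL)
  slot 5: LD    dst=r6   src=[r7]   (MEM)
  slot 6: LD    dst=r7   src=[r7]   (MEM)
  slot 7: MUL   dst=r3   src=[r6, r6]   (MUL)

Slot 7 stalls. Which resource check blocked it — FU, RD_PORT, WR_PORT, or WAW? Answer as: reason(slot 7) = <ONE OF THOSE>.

reason(slot 7) = FU

  0. BR ⇒ go  {3A/2Mu/2Ld/0B | 6r 2w}
  1. MUL→r6 ⇒ go  {3A/1Mu/2Ld/0B | 4r 1w}
  2. BR ⇒ no(FU)  {3A/1Mu/2Ld/0B | 4r 1w}
  3. MUL→r5 ⇒ go  {3A/0Mu/2Ld/0B | 2r 0w}
  4. MUL→r7 ⇒ no(FU)  {3A/0Mu/2Ld/0B | 2r 0w}
  5. MEM→r6 ⇒ no(WR_PORT)  {3A/0Mu/2Ld/0B | 2r 0w}
  6. MEM→r7 ⇒ no(WR_PORT)  {3A/0Mu/2Ld/0B | 2r 0w}
  7. MUL→r3 ⇒ no(FU)  {3A/0Mu/2Ld/0B | 2r 0w}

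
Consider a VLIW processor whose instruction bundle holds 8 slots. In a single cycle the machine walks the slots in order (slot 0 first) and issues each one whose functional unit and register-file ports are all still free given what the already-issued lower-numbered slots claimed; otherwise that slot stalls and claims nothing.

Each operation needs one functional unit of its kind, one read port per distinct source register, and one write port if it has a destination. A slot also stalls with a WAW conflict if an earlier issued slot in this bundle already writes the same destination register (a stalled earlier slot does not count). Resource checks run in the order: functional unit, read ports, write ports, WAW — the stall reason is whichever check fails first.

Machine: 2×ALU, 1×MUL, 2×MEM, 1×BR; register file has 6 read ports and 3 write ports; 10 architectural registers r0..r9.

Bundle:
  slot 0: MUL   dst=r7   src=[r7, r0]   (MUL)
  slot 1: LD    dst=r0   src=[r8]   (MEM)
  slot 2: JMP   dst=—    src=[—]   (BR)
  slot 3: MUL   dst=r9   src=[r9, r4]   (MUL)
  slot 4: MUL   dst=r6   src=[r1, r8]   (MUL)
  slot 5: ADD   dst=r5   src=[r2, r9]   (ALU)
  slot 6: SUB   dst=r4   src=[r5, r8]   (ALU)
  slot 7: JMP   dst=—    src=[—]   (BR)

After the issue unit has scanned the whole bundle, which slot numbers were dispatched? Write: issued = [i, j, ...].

issued = [0, 1, 2, 5]

(0) want 1×MUL +2rd +1wr — yes → AL2|MU0|ME2|BR1|rd4|wr2
(1) want 1×MEM +1rd +1wr — yes → AL2|MU0|ME1|BR1|rd3|wr1
(2) want 1×BR +0rd +0wr — yes → AL2|MU0|ME1|BR0|rd3|wr1
(3) want 1×MUL +2rd +1wr — FU → AL2|MU0|ME1|BR0|rd3|wr1
(4) want 1×MUL +2rd +1wr — FU → AL2|MU0|ME1|BR0|rd3|wr1
(5) want 1×ALU +2rd +1wr — yes → AL1|MU0|ME1|BR0|rd1|wr0
(6) want 1×ALU +2rd +1wr — RD_PORT → AL1|MU0|ME1|BR0|rd1|wr0
(7) want 1×BR +0rd +0wr — FU → AL1|MU0|ME1|BR0|rd1|wr0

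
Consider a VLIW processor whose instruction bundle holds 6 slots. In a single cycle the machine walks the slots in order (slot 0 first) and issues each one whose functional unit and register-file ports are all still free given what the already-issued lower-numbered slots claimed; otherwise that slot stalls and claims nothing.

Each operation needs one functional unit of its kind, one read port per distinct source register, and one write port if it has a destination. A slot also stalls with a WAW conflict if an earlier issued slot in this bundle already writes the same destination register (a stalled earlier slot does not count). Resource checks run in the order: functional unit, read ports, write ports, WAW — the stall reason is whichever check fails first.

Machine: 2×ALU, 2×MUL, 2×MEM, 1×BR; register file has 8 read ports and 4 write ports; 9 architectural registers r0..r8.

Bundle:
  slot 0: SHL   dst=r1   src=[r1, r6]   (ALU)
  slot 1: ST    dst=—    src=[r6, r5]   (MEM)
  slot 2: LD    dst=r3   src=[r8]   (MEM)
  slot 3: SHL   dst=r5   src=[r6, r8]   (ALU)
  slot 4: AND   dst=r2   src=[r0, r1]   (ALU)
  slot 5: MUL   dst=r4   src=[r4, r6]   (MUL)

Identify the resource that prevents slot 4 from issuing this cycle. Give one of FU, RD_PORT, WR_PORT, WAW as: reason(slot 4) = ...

reason(slot 4) = FU

#0 ALU src=r1,r6 dispatched  <A:1 Mu:2 Ld:2 B:1 rd:6 wr:3>
#1 MEM src=r6,r5 dispatched  <A:1 Mu:2 Ld:1 B:1 rd:4 wr:3>
#2 MEM src=r8 dispatched  <A:1 Mu:2 Ld:0 B:1 rd:3 wr:2>
#3 ALU src=r6,r8 dispatched  <A:0 Mu:2 Ld:0 B:1 rd:1 wr:1>
#4 ALU src=r0,r1 held:FU  <A:0 Mu:2 Ld:0 B:1 rd:1 wr:1>
#5 MUL src=r4,r6 held:RD_PORT  <A:0 Mu:2 Ld:0 B:1 rd:1 wr:1>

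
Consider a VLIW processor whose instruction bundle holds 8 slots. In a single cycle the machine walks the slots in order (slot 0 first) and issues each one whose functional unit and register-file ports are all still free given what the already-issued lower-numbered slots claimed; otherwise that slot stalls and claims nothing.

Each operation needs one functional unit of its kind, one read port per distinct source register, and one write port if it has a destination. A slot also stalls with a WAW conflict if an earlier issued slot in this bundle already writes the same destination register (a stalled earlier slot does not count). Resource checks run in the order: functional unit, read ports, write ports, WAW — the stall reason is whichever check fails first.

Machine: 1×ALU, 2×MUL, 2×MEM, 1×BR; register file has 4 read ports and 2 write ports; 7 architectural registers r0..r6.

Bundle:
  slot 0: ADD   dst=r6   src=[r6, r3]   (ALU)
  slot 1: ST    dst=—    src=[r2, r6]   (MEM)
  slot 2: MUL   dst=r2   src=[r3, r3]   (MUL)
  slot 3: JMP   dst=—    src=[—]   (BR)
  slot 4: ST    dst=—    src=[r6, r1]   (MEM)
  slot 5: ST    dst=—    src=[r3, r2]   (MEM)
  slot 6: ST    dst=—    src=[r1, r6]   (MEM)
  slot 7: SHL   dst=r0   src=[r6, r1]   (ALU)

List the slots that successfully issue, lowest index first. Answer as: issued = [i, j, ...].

issued = [0, 1, 3]

#0 ALU src=r6,r3 dispatched  <A:0 Mu:2 Ld:2 B:1 rd:2 wr:1>
#1 MEM src=r2,r6 dispatched  <A:0 Mu:2 Ld:1 B:1 rd:0 wr:1>
#2 MUL src=r3,r3 held:RD_PORT  <A:0 Mu:2 Ld:1 B:1 rd:0 wr:1>
#3 BR src=- dispatched  <A:0 Mu:2 Ld:1 B:0 rd:0 wr:1>
#4 MEM src=r6,r1 held:RD_PORT  <A:0 Mu:2 Ld:1 B:0 rd:0 wr:1>
#5 MEM src=r3,r2 held:RD_PORT  <A:0 Mu:2 Ld:1 B:0 rd:0 wr:1>
#6 MEM src=r1,r6 held:RD_PORT  <A:0 Mu:2 Ld:1 B:0 rd:0 wr:1>
#7 ALU src=r6,r1 held:FU  <A:0 Mu:2 Ld:1 B:0 rd:0 wr:1>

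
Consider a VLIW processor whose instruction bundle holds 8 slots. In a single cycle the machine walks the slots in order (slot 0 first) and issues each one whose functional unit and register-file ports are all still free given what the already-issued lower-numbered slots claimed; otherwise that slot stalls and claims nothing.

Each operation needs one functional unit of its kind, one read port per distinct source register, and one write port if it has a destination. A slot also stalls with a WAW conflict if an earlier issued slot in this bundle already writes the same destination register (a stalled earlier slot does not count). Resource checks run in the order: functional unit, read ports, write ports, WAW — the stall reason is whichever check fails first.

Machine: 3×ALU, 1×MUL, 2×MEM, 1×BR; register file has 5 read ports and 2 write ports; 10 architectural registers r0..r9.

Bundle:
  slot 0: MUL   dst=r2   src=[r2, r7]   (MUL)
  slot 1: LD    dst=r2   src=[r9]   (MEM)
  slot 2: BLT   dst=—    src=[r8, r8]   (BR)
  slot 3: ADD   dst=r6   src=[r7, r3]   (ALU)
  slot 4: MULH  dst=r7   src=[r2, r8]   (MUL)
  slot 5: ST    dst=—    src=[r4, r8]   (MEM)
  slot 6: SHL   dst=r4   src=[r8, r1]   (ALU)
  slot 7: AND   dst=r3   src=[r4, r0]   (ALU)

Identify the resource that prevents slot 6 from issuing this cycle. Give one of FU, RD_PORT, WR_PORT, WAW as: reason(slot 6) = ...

reason(slot 6) = RD_PORT

[0] MUL needs rd=2 wr=1: ok; after: ALU=3 MUL=0 MEM=2 BR=1, R=3, W=1
[1] MEM needs rd=1 wr=1: WAW; after: ALU=3 MUL=0 MEM=2 BR=1, R=3, W=1
[2] BR needs rd=1 wr=0: ok; after: ALU=3 MUL=0 MEM=2 BR=0, R=2, W=1
[3] ALU needs rd=2 wr=1: ok; after: ALU=2 MUL=0 MEM=2 BR=0, R=0, W=0
[4] MUL needs rd=2 wr=1: FU; after: ALU=2 MUL=0 MEM=2 BR=0, R=0, W=0
[5] MEM needs rd=2 wr=0: RD_PORT; after: ALU=2 MUL=0 MEM=2 BR=0, R=0, W=0
[6] ALU needs rd=2 wr=1: RD_PORT; after: ALU=2 MUL=0 MEM=2 BR=0, R=0, W=0
[7] ALU needs rd=2 wr=1: RD_PORT; after: ALU=2 MUL=0 MEM=2 BR=0, R=0, W=0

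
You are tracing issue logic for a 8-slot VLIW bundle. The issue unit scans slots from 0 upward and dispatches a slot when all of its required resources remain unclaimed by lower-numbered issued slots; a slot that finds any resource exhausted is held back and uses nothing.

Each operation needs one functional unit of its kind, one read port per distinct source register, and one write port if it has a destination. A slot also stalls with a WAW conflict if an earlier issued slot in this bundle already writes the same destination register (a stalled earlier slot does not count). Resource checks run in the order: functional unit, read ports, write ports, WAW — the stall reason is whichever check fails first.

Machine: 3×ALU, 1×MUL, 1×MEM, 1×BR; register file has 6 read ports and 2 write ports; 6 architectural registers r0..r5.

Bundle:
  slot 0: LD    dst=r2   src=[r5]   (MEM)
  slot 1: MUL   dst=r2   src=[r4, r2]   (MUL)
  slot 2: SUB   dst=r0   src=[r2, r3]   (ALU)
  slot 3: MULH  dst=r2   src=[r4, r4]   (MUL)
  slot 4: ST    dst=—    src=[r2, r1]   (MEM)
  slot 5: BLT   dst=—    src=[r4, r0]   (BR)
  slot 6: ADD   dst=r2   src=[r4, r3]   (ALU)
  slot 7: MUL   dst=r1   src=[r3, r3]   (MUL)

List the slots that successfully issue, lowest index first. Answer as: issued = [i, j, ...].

issued = [0, 2, 5]

#0 MEM src=r5 dispatched  <A:3 Mu:1 Ld:0 B:1 rd:5 wr:1>
#1 MUL src=r4,r2 held:WAW  <A:3 Mu:1 Ld:0 B:1 rd:5 wr:1>
#2 ALU src=r2,r3 dispatched  <A:2 Mu:1 Ld:0 B:1 rd:3 wr:0>
#3 MUL src=r4,r4 held:WR_PORT  <A:2 Mu:1 Ld:0 B:1 rd:3 wr:0>
#4 MEM src=r2,r1 held:FU  <A:2 Mu:1 Ld:0 B:1 rd:3 wr:0>
#5 BR src=r4,r0 dispatched  <A:2 Mu:1 Ld:0 B:0 rd:1 wr:0>
#6 ALU src=r4,r3 held:RD_PORT  <A:2 Mu:1 Ld:0 B:0 rd:1 wr:0>
#7 MUL src=r3,r3 held:WR_PORT  <A:2 Mu:1 Ld:0 B:0 rd:1 wr:0>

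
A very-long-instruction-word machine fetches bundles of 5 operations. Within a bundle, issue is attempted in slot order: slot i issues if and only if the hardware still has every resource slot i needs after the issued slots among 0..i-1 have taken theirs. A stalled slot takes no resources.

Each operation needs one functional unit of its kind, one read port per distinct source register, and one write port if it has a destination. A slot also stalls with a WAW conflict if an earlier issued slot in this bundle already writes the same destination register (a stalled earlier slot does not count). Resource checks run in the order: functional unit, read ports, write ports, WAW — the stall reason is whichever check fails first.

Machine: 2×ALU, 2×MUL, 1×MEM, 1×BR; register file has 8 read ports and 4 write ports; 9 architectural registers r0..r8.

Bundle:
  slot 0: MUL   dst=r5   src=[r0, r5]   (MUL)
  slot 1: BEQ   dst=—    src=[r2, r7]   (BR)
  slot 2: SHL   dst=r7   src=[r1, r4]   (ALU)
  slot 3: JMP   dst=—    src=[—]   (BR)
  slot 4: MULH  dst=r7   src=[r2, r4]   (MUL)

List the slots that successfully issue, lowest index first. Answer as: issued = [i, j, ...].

[0] MUL needs rd=2 wr=1: ok; after: ALU=2 MUL=1 MEM=1 BR=1, R=6, W=3
[1] BR needs rd=2 wr=0: ok; after: ALU=2 MUL=1 MEM=1 BR=0, R=4, W=3
[2] ALU needs rd=2 wr=1: ok; after: ALU=1 MUL=1 MEM=1 BR=0, R=2, W=2
[3] BR needs rd=0 wr=0: FU; after: ALU=1 MUL=1 MEM=1 BR=0, R=2, W=2
[4] MUL needs rd=2 wr=1: WAW; after: ALU=1 MUL=1 MEM=1 BR=0, R=2, W=2

issued = [0, 1, 2]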